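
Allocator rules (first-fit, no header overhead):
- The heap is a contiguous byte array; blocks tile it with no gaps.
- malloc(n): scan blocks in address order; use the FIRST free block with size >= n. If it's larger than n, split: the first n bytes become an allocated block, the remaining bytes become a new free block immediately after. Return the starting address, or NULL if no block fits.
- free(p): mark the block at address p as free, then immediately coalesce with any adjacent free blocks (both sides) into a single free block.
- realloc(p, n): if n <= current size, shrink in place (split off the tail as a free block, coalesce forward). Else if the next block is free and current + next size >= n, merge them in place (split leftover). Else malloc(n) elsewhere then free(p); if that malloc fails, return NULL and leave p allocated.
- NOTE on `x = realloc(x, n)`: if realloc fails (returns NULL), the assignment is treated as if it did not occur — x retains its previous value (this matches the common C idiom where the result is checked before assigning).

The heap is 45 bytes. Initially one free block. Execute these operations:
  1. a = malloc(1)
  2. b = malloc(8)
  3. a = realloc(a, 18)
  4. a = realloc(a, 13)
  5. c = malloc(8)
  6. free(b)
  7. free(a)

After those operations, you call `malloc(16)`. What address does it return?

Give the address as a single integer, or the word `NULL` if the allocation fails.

Answer: 0

Derivation:
Op 1: a = malloc(1) -> a = 0; heap: [0-0 ALLOC][1-44 FREE]
Op 2: b = malloc(8) -> b = 1; heap: [0-0 ALLOC][1-8 ALLOC][9-44 FREE]
Op 3: a = realloc(a, 18) -> a = 9; heap: [0-0 FREE][1-8 ALLOC][9-26 ALLOC][27-44 FREE]
Op 4: a = realloc(a, 13) -> a = 9; heap: [0-0 FREE][1-8 ALLOC][9-21 ALLOC][22-44 FREE]
Op 5: c = malloc(8) -> c = 22; heap: [0-0 FREE][1-8 ALLOC][9-21 ALLOC][22-29 ALLOC][30-44 FREE]
Op 6: free(b) -> (freed b); heap: [0-8 FREE][9-21 ALLOC][22-29 ALLOC][30-44 FREE]
Op 7: free(a) -> (freed a); heap: [0-21 FREE][22-29 ALLOC][30-44 FREE]
malloc(16): first-fit scan over [0-21 FREE][22-29 ALLOC][30-44 FREE] -> 0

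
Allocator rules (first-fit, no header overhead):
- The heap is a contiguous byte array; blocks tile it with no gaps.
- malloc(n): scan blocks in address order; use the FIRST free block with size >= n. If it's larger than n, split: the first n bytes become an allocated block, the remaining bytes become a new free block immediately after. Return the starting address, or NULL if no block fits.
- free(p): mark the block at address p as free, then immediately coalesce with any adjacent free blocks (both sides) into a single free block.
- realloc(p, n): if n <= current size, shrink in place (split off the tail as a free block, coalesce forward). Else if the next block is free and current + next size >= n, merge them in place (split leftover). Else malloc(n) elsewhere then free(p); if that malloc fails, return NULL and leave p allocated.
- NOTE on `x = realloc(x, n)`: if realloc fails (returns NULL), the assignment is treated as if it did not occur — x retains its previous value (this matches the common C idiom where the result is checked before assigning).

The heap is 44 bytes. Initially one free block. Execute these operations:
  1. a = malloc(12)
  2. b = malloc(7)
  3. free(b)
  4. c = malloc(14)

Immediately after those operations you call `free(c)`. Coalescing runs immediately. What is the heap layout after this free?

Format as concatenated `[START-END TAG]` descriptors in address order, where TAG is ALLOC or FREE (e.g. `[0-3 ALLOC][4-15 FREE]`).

Op 1: a = malloc(12) -> a = 0; heap: [0-11 ALLOC][12-43 FREE]
Op 2: b = malloc(7) -> b = 12; heap: [0-11 ALLOC][12-18 ALLOC][19-43 FREE]
Op 3: free(b) -> (freed b); heap: [0-11 ALLOC][12-43 FREE]
Op 4: c = malloc(14) -> c = 12; heap: [0-11 ALLOC][12-25 ALLOC][26-43 FREE]
free(c): c = 12 -> block [12-25 ALLOC]; mark free, coalesce with adjacent free neighbors -> [0-11 ALLOC][12-43 FREE]

Answer: [0-11 ALLOC][12-43 FREE]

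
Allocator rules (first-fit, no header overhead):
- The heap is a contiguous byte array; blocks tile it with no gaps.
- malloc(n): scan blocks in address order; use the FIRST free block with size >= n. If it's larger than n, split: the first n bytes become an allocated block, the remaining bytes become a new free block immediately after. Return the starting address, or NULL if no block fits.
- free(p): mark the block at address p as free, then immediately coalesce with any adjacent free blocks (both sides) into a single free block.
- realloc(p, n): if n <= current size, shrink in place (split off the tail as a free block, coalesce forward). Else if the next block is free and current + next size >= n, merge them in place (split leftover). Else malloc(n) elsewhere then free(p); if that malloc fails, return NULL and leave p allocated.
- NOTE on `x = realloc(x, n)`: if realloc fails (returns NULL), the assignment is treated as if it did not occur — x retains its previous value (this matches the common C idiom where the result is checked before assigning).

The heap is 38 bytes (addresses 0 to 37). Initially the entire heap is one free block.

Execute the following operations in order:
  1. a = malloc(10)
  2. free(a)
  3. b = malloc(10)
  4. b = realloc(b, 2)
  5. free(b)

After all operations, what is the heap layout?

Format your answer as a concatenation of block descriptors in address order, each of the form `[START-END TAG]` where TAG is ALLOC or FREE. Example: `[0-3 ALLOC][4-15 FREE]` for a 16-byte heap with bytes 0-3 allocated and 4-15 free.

Op 1: a = malloc(10) -> a = 0; heap: [0-9 ALLOC][10-37 FREE]
Op 2: free(a) -> (freed a); heap: [0-37 FREE]
Op 3: b = malloc(10) -> b = 0; heap: [0-9 ALLOC][10-37 FREE]
Op 4: b = realloc(b, 2) -> b = 0; heap: [0-1 ALLOC][2-37 FREE]
Op 5: free(b) -> (freed b); heap: [0-37 FREE]

Answer: [0-37 FREE]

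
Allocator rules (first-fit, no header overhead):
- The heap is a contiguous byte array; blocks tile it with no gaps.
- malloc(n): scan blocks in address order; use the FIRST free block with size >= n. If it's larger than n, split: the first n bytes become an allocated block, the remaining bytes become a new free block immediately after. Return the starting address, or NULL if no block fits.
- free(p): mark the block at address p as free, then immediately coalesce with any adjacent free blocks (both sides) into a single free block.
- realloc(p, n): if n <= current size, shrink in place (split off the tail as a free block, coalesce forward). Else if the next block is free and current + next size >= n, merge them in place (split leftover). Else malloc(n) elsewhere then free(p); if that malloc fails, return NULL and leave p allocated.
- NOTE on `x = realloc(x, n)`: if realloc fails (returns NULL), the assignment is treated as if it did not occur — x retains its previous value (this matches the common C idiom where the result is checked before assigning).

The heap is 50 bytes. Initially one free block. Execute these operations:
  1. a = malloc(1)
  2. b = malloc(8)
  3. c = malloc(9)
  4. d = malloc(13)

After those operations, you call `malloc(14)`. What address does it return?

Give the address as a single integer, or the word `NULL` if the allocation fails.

Answer: 31

Derivation:
Op 1: a = malloc(1) -> a = 0; heap: [0-0 ALLOC][1-49 FREE]
Op 2: b = malloc(8) -> b = 1; heap: [0-0 ALLOC][1-8 ALLOC][9-49 FREE]
Op 3: c = malloc(9) -> c = 9; heap: [0-0 ALLOC][1-8 ALLOC][9-17 ALLOC][18-49 FREE]
Op 4: d = malloc(13) -> d = 18; heap: [0-0 ALLOC][1-8 ALLOC][9-17 ALLOC][18-30 ALLOC][31-49 FREE]
malloc(14): first-fit scan over [0-0 ALLOC][1-8 ALLOC][9-17 ALLOC][18-30 ALLOC][31-49 FREE] -> 31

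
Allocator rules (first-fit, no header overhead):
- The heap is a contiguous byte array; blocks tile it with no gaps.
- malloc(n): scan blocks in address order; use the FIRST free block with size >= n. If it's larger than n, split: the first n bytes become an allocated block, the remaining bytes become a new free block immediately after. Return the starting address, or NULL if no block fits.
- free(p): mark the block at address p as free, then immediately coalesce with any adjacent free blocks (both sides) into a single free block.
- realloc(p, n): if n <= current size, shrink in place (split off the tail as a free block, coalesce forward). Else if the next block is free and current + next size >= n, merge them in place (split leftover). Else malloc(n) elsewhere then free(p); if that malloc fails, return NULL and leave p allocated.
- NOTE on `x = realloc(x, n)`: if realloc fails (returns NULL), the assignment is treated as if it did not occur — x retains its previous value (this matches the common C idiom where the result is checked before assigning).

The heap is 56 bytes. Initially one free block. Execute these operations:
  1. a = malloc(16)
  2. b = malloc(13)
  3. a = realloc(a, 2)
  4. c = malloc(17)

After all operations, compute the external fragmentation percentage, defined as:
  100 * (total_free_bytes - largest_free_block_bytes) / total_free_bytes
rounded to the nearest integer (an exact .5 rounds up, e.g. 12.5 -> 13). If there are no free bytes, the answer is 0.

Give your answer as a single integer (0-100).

Answer: 42

Derivation:
Op 1: a = malloc(16) -> a = 0; heap: [0-15 ALLOC][16-55 FREE]
Op 2: b = malloc(13) -> b = 16; heap: [0-15 ALLOC][16-28 ALLOC][29-55 FREE]
Op 3: a = realloc(a, 2) -> a = 0; heap: [0-1 ALLOC][2-15 FREE][16-28 ALLOC][29-55 FREE]
Op 4: c = malloc(17) -> c = 29; heap: [0-1 ALLOC][2-15 FREE][16-28 ALLOC][29-45 ALLOC][46-55 FREE]
Free blocks: [14 10] total_free=24 largest=14 -> 100*(24-14)/24 = 1000/24 ≈ 41.667 -> rounds to 42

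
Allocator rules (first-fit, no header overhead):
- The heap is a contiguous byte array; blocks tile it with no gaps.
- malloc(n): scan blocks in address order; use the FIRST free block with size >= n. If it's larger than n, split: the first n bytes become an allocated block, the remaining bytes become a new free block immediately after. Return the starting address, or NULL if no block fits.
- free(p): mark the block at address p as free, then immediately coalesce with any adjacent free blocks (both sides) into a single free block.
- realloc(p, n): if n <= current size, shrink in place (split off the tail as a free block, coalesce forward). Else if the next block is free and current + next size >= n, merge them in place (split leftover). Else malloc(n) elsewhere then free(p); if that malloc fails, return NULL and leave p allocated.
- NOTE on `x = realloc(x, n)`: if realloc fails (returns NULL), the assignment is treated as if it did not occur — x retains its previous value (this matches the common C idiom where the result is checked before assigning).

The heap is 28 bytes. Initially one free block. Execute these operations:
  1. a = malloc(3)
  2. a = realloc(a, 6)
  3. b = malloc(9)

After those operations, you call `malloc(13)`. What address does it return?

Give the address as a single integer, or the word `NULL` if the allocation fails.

Answer: 15

Derivation:
Op 1: a = malloc(3) -> a = 0; heap: [0-2 ALLOC][3-27 FREE]
Op 2: a = realloc(a, 6) -> a = 0; heap: [0-5 ALLOC][6-27 FREE]
Op 3: b = malloc(9) -> b = 6; heap: [0-5 ALLOC][6-14 ALLOC][15-27 FREE]
malloc(13): first-fit scan over [0-5 ALLOC][6-14 ALLOC][15-27 FREE] -> 15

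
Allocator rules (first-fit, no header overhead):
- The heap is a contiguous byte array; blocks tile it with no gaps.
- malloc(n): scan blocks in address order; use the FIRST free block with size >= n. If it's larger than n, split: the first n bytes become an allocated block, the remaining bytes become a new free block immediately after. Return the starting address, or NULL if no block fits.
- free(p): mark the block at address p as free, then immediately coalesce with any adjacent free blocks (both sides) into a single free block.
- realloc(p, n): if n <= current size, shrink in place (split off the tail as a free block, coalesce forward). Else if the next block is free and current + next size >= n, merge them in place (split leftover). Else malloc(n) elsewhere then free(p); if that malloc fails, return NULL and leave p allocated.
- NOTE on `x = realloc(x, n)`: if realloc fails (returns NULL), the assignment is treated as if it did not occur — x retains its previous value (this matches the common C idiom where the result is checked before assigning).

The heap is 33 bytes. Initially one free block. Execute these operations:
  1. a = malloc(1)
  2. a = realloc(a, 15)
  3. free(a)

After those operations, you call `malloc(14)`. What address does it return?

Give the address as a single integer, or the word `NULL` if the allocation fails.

Answer: 0

Derivation:
Op 1: a = malloc(1) -> a = 0; heap: [0-0 ALLOC][1-32 FREE]
Op 2: a = realloc(a, 15) -> a = 0; heap: [0-14 ALLOC][15-32 FREE]
Op 3: free(a) -> (freed a); heap: [0-32 FREE]
malloc(14): first-fit scan over [0-32 FREE] -> 0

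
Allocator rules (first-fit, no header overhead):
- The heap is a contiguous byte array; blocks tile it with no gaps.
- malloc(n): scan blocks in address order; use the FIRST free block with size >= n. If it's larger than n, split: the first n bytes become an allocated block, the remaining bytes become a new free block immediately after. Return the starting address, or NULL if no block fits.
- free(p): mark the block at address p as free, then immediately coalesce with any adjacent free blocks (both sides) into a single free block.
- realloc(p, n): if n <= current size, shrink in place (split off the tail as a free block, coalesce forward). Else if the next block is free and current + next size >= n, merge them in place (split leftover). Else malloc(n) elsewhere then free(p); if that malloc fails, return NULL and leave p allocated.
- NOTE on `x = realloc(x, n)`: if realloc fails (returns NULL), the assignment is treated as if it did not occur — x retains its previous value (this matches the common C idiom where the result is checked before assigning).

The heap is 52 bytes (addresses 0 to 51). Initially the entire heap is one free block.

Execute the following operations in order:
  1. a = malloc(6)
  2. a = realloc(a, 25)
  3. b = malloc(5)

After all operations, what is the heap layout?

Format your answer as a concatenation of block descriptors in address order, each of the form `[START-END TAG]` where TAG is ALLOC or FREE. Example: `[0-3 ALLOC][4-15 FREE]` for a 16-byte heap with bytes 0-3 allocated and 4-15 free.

Op 1: a = malloc(6) -> a = 0; heap: [0-5 ALLOC][6-51 FREE]
Op 2: a = realloc(a, 25) -> a = 0; heap: [0-24 ALLOC][25-51 FREE]
Op 3: b = malloc(5) -> b = 25; heap: [0-24 ALLOC][25-29 ALLOC][30-51 FREE]

Answer: [0-24 ALLOC][25-29 ALLOC][30-51 FREE]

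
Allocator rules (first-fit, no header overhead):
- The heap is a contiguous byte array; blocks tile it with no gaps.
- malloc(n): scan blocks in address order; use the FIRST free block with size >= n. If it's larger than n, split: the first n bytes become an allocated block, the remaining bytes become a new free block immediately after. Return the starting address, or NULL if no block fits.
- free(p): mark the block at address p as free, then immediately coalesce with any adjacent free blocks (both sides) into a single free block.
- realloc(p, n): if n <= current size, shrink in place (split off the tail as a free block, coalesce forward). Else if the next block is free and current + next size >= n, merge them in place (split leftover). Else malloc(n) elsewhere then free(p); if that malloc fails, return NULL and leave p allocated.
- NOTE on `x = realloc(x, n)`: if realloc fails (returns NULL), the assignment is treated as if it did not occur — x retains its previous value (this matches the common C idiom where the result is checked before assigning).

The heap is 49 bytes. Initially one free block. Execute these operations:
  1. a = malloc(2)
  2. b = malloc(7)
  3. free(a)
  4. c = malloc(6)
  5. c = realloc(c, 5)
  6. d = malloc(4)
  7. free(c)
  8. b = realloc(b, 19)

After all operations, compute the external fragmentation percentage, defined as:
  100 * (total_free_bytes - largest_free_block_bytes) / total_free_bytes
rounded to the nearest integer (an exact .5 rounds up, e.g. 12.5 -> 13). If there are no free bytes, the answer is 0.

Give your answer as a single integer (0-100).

Op 1: a = malloc(2) -> a = 0; heap: [0-1 ALLOC][2-48 FREE]
Op 2: b = malloc(7) -> b = 2; heap: [0-1 ALLOC][2-8 ALLOC][9-48 FREE]
Op 3: free(a) -> (freed a); heap: [0-1 FREE][2-8 ALLOC][9-48 FREE]
Op 4: c = malloc(6) -> c = 9; heap: [0-1 FREE][2-8 ALLOC][9-14 ALLOC][15-48 FREE]
Op 5: c = realloc(c, 5) -> c = 9; heap: [0-1 FREE][2-8 ALLOC][9-13 ALLOC][14-48 FREE]
Op 6: d = malloc(4) -> d = 14; heap: [0-1 FREE][2-8 ALLOC][9-13 ALLOC][14-17 ALLOC][18-48 FREE]
Op 7: free(c) -> (freed c); heap: [0-1 FREE][2-8 ALLOC][9-13 FREE][14-17 ALLOC][18-48 FREE]
Op 8: b = realloc(b, 19) -> b = 18; heap: [0-13 FREE][14-17 ALLOC][18-36 ALLOC][37-48 FREE]
Free blocks: [14 12] total_free=26 largest=14 -> 100*(26-14)/26 = 1200/26 ≈ 46.154 -> rounds to 46

Answer: 46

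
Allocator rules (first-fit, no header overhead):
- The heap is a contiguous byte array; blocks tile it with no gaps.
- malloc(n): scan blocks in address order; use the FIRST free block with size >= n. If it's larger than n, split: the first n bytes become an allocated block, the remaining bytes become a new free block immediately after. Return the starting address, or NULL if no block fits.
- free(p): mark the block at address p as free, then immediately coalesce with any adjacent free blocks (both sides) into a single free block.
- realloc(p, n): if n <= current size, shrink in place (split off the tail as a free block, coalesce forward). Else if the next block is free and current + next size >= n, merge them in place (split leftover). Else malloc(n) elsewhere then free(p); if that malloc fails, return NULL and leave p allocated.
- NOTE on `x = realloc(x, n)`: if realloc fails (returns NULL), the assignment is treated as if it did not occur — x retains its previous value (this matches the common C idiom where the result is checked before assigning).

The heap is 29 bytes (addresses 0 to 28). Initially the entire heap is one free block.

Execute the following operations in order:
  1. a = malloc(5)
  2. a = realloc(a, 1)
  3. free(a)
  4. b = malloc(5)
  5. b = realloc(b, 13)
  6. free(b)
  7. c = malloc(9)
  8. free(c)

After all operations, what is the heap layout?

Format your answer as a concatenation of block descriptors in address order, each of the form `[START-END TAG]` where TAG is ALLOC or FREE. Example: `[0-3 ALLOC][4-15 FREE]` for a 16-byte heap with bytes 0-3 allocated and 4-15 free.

Op 1: a = malloc(5) -> a = 0; heap: [0-4 ALLOC][5-28 FREE]
Op 2: a = realloc(a, 1) -> a = 0; heap: [0-0 ALLOC][1-28 FREE]
Op 3: free(a) -> (freed a); heap: [0-28 FREE]
Op 4: b = malloc(5) -> b = 0; heap: [0-4 ALLOC][5-28 FREE]
Op 5: b = realloc(b, 13) -> b = 0; heap: [0-12 ALLOC][13-28 FREE]
Op 6: free(b) -> (freed b); heap: [0-28 FREE]
Op 7: c = malloc(9) -> c = 0; heap: [0-8 ALLOC][9-28 FREE]
Op 8: free(c) -> (freed c); heap: [0-28 FREE]

Answer: [0-28 FREE]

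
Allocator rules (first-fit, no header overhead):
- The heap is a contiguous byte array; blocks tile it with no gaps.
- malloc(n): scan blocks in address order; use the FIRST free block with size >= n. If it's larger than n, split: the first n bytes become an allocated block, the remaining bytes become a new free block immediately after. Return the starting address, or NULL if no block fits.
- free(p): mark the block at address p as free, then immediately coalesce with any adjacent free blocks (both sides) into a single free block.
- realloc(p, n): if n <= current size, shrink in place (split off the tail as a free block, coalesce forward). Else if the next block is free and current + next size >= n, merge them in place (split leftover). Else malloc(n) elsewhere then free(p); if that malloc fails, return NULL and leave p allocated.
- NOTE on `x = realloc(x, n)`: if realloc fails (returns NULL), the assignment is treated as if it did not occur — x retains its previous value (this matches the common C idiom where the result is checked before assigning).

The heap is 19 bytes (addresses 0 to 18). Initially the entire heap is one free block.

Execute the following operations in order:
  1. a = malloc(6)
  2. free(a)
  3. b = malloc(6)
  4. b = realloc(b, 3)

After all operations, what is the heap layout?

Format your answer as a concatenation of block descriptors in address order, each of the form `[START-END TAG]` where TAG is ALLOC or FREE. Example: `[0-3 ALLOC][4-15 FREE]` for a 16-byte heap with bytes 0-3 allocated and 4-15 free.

Op 1: a = malloc(6) -> a = 0; heap: [0-5 ALLOC][6-18 FREE]
Op 2: free(a) -> (freed a); heap: [0-18 FREE]
Op 3: b = malloc(6) -> b = 0; heap: [0-5 ALLOC][6-18 FREE]
Op 4: b = realloc(b, 3) -> b = 0; heap: [0-2 ALLOC][3-18 FREE]

Answer: [0-2 ALLOC][3-18 FREE]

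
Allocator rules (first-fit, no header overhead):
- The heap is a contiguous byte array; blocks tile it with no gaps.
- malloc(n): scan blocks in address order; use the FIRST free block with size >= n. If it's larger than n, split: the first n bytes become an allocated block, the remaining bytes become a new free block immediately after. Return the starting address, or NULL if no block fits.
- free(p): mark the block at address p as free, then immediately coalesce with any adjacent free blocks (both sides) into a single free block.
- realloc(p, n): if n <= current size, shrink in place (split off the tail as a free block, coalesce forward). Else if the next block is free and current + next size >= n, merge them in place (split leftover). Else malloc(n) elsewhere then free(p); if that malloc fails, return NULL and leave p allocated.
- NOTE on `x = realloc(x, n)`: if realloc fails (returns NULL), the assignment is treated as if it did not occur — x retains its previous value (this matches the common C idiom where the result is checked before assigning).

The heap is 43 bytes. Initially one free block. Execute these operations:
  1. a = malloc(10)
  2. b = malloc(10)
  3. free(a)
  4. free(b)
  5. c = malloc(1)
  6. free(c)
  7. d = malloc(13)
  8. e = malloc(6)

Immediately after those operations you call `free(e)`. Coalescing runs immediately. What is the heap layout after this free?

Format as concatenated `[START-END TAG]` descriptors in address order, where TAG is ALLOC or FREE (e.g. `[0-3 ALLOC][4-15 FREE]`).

Answer: [0-12 ALLOC][13-42 FREE]

Derivation:
Op 1: a = malloc(10) -> a = 0; heap: [0-9 ALLOC][10-42 FREE]
Op 2: b = malloc(10) -> b = 10; heap: [0-9 ALLOC][10-19 ALLOC][20-42 FREE]
Op 3: free(a) -> (freed a); heap: [0-9 FREE][10-19 ALLOC][20-42 FREE]
Op 4: free(b) -> (freed b); heap: [0-42 FREE]
Op 5: c = malloc(1) -> c = 0; heap: [0-0 ALLOC][1-42 FREE]
Op 6: free(c) -> (freed c); heap: [0-42 FREE]
Op 7: d = malloc(13) -> d = 0; heap: [0-12 ALLOC][13-42 FREE]
Op 8: e = malloc(6) -> e = 13; heap: [0-12 ALLOC][13-18 ALLOC][19-42 FREE]
free(e): e = 13 -> block [13-18 ALLOC]; mark free, coalesce with adjacent free neighbors -> [0-12 ALLOC][13-42 FREE]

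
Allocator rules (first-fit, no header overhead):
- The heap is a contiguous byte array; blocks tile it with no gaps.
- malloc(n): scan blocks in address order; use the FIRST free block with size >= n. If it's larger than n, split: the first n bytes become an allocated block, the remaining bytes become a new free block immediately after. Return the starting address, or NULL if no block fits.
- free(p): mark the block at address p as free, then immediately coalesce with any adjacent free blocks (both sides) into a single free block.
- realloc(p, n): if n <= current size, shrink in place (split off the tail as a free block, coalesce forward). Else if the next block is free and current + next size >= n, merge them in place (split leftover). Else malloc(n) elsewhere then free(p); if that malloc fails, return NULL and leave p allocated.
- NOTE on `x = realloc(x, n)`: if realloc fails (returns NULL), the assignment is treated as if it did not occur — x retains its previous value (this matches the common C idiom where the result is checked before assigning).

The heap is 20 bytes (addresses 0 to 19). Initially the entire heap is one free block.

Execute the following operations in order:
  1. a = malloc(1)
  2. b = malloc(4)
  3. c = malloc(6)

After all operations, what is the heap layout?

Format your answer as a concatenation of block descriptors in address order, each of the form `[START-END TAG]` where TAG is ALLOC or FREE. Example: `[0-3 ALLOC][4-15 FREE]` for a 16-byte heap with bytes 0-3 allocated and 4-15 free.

Answer: [0-0 ALLOC][1-4 ALLOC][5-10 ALLOC][11-19 FREE]

Derivation:
Op 1: a = malloc(1) -> a = 0; heap: [0-0 ALLOC][1-19 FREE]
Op 2: b = malloc(4) -> b = 1; heap: [0-0 ALLOC][1-4 ALLOC][5-19 FREE]
Op 3: c = malloc(6) -> c = 5; heap: [0-0 ALLOC][1-4 ALLOC][5-10 ALLOC][11-19 FREE]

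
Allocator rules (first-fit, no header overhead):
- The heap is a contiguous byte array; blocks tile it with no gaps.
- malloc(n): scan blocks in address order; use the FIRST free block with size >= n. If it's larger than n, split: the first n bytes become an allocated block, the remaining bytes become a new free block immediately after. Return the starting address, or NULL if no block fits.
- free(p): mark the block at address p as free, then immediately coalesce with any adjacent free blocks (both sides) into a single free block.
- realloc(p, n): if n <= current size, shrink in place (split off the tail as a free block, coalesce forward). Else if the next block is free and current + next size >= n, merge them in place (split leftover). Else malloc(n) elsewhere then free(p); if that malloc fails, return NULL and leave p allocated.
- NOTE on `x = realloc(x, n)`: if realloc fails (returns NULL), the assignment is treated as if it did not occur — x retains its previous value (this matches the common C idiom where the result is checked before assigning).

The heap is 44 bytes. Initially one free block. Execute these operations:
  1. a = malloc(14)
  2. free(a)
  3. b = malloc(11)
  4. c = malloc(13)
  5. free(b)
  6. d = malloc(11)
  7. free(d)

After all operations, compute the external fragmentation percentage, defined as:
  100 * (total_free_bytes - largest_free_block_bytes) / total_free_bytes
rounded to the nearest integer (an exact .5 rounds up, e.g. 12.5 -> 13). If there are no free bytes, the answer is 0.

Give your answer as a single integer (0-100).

Answer: 35

Derivation:
Op 1: a = malloc(14) -> a = 0; heap: [0-13 ALLOC][14-43 FREE]
Op 2: free(a) -> (freed a); heap: [0-43 FREE]
Op 3: b = malloc(11) -> b = 0; heap: [0-10 ALLOC][11-43 FREE]
Op 4: c = malloc(13) -> c = 11; heap: [0-10 ALLOC][11-23 ALLOC][24-43 FREE]
Op 5: free(b) -> (freed b); heap: [0-10 FREE][11-23 ALLOC][24-43 FREE]
Op 6: d = malloc(11) -> d = 0; heap: [0-10 ALLOC][11-23 ALLOC][24-43 FREE]
Op 7: free(d) -> (freed d); heap: [0-10 FREE][11-23 ALLOC][24-43 FREE]
Free blocks: [11 20] total_free=31 largest=20 -> 100*(31-20)/31 = 1100/31 ≈ 35.484 -> rounds to 35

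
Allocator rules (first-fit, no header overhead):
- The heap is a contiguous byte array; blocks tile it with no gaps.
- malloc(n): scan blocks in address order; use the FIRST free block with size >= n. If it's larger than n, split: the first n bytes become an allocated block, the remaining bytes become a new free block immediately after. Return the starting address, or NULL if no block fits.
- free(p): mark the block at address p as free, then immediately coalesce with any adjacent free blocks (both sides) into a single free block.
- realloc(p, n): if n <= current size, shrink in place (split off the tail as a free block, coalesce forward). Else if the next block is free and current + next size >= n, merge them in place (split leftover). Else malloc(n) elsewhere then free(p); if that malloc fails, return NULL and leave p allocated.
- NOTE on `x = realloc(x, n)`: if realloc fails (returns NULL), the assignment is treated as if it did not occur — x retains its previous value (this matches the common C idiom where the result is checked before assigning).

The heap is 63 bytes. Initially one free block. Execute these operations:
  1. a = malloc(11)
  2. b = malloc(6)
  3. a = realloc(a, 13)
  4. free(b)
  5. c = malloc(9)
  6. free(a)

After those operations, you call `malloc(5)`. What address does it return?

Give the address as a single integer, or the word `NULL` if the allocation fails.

Op 1: a = malloc(11) -> a = 0; heap: [0-10 ALLOC][11-62 FREE]
Op 2: b = malloc(6) -> b = 11; heap: [0-10 ALLOC][11-16 ALLOC][17-62 FREE]
Op 3: a = realloc(a, 13) -> a = 17; heap: [0-10 FREE][11-16 ALLOC][17-29 ALLOC][30-62 FREE]
Op 4: free(b) -> (freed b); heap: [0-16 FREE][17-29 ALLOC][30-62 FREE]
Op 5: c = malloc(9) -> c = 0; heap: [0-8 ALLOC][9-16 FREE][17-29 ALLOC][30-62 FREE]
Op 6: free(a) -> (freed a); heap: [0-8 ALLOC][9-62 FREE]
malloc(5): first-fit scan over [0-8 ALLOC][9-62 FREE] -> 9

Answer: 9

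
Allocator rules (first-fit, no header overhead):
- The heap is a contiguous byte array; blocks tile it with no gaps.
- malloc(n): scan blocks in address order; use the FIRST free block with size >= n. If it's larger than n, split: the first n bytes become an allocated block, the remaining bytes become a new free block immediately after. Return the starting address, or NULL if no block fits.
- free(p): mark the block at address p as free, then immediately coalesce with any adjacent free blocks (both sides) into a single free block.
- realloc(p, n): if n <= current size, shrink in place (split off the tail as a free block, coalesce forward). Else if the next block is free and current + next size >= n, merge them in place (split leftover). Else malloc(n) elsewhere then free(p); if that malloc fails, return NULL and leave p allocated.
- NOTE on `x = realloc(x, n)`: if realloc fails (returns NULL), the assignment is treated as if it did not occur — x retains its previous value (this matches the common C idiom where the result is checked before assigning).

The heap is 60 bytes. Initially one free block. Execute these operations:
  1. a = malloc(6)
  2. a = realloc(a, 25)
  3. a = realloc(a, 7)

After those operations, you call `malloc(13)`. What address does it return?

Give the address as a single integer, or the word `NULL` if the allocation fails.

Answer: 7

Derivation:
Op 1: a = malloc(6) -> a = 0; heap: [0-5 ALLOC][6-59 FREE]
Op 2: a = realloc(a, 25) -> a = 0; heap: [0-24 ALLOC][25-59 FREE]
Op 3: a = realloc(a, 7) -> a = 0; heap: [0-6 ALLOC][7-59 FREE]
malloc(13): first-fit scan over [0-6 ALLOC][7-59 FREE] -> 7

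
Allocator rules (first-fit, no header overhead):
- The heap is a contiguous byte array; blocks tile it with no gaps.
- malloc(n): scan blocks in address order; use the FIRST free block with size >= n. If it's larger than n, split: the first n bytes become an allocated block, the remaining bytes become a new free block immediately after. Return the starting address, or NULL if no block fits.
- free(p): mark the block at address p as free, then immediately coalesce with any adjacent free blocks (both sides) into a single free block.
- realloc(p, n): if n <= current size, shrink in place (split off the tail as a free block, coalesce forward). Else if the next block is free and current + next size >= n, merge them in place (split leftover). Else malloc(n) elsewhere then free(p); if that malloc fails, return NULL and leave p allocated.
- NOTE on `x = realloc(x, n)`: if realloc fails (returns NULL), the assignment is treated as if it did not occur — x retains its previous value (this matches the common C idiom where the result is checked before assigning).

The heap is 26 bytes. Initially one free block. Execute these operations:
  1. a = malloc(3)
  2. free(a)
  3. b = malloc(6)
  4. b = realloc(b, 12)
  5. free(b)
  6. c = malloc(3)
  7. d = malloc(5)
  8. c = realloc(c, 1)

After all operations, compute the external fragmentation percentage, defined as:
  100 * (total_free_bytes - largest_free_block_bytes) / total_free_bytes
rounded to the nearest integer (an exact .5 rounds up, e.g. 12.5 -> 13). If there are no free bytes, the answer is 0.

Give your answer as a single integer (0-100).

Op 1: a = malloc(3) -> a = 0; heap: [0-2 ALLOC][3-25 FREE]
Op 2: free(a) -> (freed a); heap: [0-25 FREE]
Op 3: b = malloc(6) -> b = 0; heap: [0-5 ALLOC][6-25 FREE]
Op 4: b = realloc(b, 12) -> b = 0; heap: [0-11 ALLOC][12-25 FREE]
Op 5: free(b) -> (freed b); heap: [0-25 FREE]
Op 6: c = malloc(3) -> c = 0; heap: [0-2 ALLOC][3-25 FREE]
Op 7: d = malloc(5) -> d = 3; heap: [0-2 ALLOC][3-7 ALLOC][8-25 FREE]
Op 8: c = realloc(c, 1) -> c = 0; heap: [0-0 ALLOC][1-2 FREE][3-7 ALLOC][8-25 FREE]
Free blocks: [2 18] total_free=20 largest=18 -> 100*(20-18)/20 = 200/20 = 10

Answer: 10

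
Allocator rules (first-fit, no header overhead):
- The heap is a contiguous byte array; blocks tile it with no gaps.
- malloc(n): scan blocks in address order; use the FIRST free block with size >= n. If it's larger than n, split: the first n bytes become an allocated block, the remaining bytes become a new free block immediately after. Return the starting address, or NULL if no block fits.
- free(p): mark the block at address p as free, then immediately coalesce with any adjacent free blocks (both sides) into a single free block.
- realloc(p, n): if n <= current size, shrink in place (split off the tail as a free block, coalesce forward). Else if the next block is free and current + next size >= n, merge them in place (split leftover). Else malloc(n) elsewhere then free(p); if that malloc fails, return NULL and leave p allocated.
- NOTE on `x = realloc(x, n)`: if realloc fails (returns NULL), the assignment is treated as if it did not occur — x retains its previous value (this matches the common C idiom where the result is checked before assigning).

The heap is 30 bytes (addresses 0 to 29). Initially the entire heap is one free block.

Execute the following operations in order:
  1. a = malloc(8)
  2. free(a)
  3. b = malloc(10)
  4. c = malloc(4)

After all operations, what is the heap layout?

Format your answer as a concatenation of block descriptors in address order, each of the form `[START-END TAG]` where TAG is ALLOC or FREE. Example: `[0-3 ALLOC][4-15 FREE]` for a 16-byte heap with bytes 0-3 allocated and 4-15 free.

Answer: [0-9 ALLOC][10-13 ALLOC][14-29 FREE]

Derivation:
Op 1: a = malloc(8) -> a = 0; heap: [0-7 ALLOC][8-29 FREE]
Op 2: free(a) -> (freed a); heap: [0-29 FREE]
Op 3: b = malloc(10) -> b = 0; heap: [0-9 ALLOC][10-29 FREE]
Op 4: c = malloc(4) -> c = 10; heap: [0-9 ALLOC][10-13 ALLOC][14-29 FREE]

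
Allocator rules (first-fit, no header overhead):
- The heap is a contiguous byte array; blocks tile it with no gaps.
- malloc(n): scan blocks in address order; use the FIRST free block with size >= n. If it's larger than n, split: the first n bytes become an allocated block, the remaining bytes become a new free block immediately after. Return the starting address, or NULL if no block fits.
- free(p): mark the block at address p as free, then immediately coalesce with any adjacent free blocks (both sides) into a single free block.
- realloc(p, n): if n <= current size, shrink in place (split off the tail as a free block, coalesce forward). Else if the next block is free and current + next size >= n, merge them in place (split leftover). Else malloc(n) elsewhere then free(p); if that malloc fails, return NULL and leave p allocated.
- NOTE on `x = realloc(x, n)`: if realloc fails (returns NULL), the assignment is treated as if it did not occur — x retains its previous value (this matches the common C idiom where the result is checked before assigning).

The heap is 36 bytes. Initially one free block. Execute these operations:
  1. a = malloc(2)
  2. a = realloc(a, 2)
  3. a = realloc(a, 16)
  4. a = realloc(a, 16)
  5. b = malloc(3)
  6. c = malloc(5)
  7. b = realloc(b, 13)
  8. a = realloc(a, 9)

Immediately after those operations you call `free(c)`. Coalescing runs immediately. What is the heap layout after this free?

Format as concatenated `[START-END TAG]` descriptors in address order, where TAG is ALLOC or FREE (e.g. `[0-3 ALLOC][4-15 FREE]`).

Answer: [0-8 ALLOC][9-15 FREE][16-18 ALLOC][19-35 FREE]

Derivation:
Op 1: a = malloc(2) -> a = 0; heap: [0-1 ALLOC][2-35 FREE]
Op 2: a = realloc(a, 2) -> a = 0; heap: [0-1 ALLOC][2-35 FREE]
Op 3: a = realloc(a, 16) -> a = 0; heap: [0-15 ALLOC][16-35 FREE]
Op 4: a = realloc(a, 16) -> a = 0; heap: [0-15 ALLOC][16-35 FREE]
Op 5: b = malloc(3) -> b = 16; heap: [0-15 ALLOC][16-18 ALLOC][19-35 FREE]
Op 6: c = malloc(5) -> c = 19; heap: [0-15 ALLOC][16-18 ALLOC][19-23 ALLOC][24-35 FREE]
Op 7: b = realloc(b, 13) -> NULL (b unchanged); heap: [0-15 ALLOC][16-18 ALLOC][19-23 ALLOC][24-35 FREE]
Op 8: a = realloc(a, 9) -> a = 0; heap: [0-8 ALLOC][9-15 FREE][16-18 ALLOC][19-23 ALLOC][24-35 FREE]
free(c): c = 19 -> block [19-23 ALLOC]; mark free, coalesce with adjacent free neighbors -> [0-8 ALLOC][9-15 FREE][16-18 ALLOC][19-35 FREE]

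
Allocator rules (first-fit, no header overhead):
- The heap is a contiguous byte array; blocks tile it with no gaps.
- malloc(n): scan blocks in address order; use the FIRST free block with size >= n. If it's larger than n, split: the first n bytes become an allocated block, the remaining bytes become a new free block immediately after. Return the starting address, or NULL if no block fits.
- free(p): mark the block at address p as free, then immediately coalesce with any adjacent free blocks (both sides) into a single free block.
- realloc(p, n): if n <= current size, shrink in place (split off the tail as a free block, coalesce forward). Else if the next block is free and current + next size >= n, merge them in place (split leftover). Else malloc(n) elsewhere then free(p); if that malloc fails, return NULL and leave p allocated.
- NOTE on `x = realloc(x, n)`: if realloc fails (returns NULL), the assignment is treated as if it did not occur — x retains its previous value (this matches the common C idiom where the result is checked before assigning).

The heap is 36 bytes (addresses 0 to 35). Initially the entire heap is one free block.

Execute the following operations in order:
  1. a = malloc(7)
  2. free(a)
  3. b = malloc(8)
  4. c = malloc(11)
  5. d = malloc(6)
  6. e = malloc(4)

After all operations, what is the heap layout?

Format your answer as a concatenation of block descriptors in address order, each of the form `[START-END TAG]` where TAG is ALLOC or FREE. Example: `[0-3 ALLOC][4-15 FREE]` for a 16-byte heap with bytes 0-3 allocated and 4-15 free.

Answer: [0-7 ALLOC][8-18 ALLOC][19-24 ALLOC][25-28 ALLOC][29-35 FREE]

Derivation:
Op 1: a = malloc(7) -> a = 0; heap: [0-6 ALLOC][7-35 FREE]
Op 2: free(a) -> (freed a); heap: [0-35 FREE]
Op 3: b = malloc(8) -> b = 0; heap: [0-7 ALLOC][8-35 FREE]
Op 4: c = malloc(11) -> c = 8; heap: [0-7 ALLOC][8-18 ALLOC][19-35 FREE]
Op 5: d = malloc(6) -> d = 19; heap: [0-7 ALLOC][8-18 ALLOC][19-24 ALLOC][25-35 FREE]
Op 6: e = malloc(4) -> e = 25; heap: [0-7 ALLOC][8-18 ALLOC][19-24 ALLOC][25-28 ALLOC][29-35 FREE]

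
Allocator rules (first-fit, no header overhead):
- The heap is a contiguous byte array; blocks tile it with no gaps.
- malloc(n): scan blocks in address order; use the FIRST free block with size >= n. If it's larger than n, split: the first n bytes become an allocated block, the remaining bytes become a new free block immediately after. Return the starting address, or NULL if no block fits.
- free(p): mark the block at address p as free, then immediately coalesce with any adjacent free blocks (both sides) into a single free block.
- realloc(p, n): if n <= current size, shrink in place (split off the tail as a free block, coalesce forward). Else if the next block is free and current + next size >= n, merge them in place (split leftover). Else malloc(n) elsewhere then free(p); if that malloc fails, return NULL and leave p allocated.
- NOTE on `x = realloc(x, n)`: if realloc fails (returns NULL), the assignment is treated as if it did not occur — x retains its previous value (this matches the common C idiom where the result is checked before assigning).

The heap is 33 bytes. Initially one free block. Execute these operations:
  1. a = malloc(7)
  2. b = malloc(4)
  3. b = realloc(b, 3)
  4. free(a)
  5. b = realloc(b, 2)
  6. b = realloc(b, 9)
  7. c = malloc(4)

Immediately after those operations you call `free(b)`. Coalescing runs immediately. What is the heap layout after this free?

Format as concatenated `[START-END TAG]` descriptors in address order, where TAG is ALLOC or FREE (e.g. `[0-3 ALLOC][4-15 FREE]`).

Op 1: a = malloc(7) -> a = 0; heap: [0-6 ALLOC][7-32 FREE]
Op 2: b = malloc(4) -> b = 7; heap: [0-6 ALLOC][7-10 ALLOC][11-32 FREE]
Op 3: b = realloc(b, 3) -> b = 7; heap: [0-6 ALLOC][7-9 ALLOC][10-32 FREE]
Op 4: free(a) -> (freed a); heap: [0-6 FREE][7-9 ALLOC][10-32 FREE]
Op 5: b = realloc(b, 2) -> b = 7; heap: [0-6 FREE][7-8 ALLOC][9-32 FREE]
Op 6: b = realloc(b, 9) -> b = 7; heap: [0-6 FREE][7-15 ALLOC][16-32 FREE]
Op 7: c = malloc(4) -> c = 0; heap: [0-3 ALLOC][4-6 FREE][7-15 ALLOC][16-32 FREE]
free(b): b = 7 -> block [7-15 ALLOC]; mark free, coalesce with adjacent free neighbors -> [0-3 ALLOC][4-32 FREE]

Answer: [0-3 ALLOC][4-32 FREE]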